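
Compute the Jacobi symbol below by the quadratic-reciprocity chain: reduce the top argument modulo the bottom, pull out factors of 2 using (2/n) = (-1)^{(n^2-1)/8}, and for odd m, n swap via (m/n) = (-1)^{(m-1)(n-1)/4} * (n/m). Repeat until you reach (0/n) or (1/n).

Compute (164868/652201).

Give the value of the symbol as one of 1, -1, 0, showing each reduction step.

0

164868 = 2^2·41217; (2/652201) = +1 since 652201 mod 8 = 1, so (164868/652201) = (+1)^2·(41217/652201); sign now +1
reciprocity: (41217/652201) = +1·(652201/41217) since 41217 mod 4 = 1, 652201 mod 4 = 1; sign now +1
(652201/41217) = (33946/41217)   [reduce mod 41217]
33946 = 2^1·16973; (2/41217) = +1 since 41217 mod 8 = 1, so (33946/41217) = (+1)^1·(16973/41217); sign now +1
reciprocity: (16973/41217) = +1·(41217/16973) since 16973 mod 4 = 1, 41217 mod 4 = 1; sign now +1
(41217/16973) = (7271/16973)   [reduce mod 16973]
reciprocity: (7271/16973) = +1·(16973/7271) since 7271 mod 4 = 3, 16973 mod 4 = 1; sign now +1
(16973/7271) = (2431/7271)   [reduce mod 7271]
reciprocity: (2431/7271) = -1·(7271/2431) since 2431 mod 4 = 3, 7271 mod 4 = 3; sign now -1
(7271/2431) = (2409/2431)   [reduce mod 2431]
reciprocity: (2409/2431) = +1·(2431/2409) since 2409 mod 4 = 1, 2431 mod 4 = 3; sign now -1
(2431/2409) = (22/2409)   [reduce mod 2409]
22 = 2^1·11; (2/2409) = +1 since 2409 mod 8 = 1, so (22/2409) = (+1)^1·(11/2409); sign now -1
reciprocity: (11/2409) = +1·(2409/11) since 11 mod 4 = 3, 2409 mod 4 = 1; sign now -1
(2409/11) = (0/11)   [reduce mod 11]
(0/11) = 0   [gcd(a, n) > 1]; final value = 0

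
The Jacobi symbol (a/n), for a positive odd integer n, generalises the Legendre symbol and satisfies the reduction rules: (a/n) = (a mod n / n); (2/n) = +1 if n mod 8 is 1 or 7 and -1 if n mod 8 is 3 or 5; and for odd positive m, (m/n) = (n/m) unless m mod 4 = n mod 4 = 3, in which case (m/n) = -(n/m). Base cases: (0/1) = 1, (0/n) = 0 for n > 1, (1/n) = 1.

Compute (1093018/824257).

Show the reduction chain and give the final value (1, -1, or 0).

(1093018/824257) = (268761/824257)   [reduce mod 824257]
reciprocity: (268761/824257) = +1·(824257/268761) since 268761 mod 4 = 1, 824257 mod 4 = 1; sign now +1
(824257/268761) = (17974/268761)   [reduce mod 268761]
17974 = 2^1·8987; (2/268761) = +1 since 268761 mod 8 = 1, so (17974/268761) = (+1)^1·(8987/268761); sign now +1
reciprocity: (8987/268761) = +1·(268761/8987) since 8987 mod 4 = 3, 268761 mod 4 = 1; sign now +1
(268761/8987) = (8138/8987)   [reduce mod 8987]
8138 = 2^1·4069; (2/8987) = -1 since 8987 mod 8 = 3, so (8138/8987) = (-1)^1·(4069/8987); sign now -1
reciprocity: (4069/8987) = +1·(8987/4069) since 4069 mod 4 = 1, 8987 mod 4 = 3; sign now -1
(8987/4069) = (849/4069)   [reduce mod 4069]
reciprocity: (849/4069) = +1·(4069/849) since 849 mod 4 = 1, 4069 mod 4 = 1; sign now -1
(4069/849) = (673/849)   [reduce mod 849]
reciprocity: (673/849) = +1·(849/673) since 673 mod 4 = 1, 849 mod 4 = 1; sign now -1
(849/673) = (176/673)   [reduce mod 673]
176 = 2^4·11; (2/673) = +1 since 673 mod 8 = 1, so (176/673) = (+1)^4·(11/673); sign now -1
reciprocity: (11/673) = +1·(673/11) since 11 mod 4 = 3, 673 mod 4 = 1; sign now -1
(673/11) = (2/11)   [reduce mod 11]
2 = 2^1·1; (2/11) = -1 since 11 mod 8 = 3, so (2/11) = (-1)^1·(1/11); sign now +1
(1/11) = 1; final value = sign = +1

1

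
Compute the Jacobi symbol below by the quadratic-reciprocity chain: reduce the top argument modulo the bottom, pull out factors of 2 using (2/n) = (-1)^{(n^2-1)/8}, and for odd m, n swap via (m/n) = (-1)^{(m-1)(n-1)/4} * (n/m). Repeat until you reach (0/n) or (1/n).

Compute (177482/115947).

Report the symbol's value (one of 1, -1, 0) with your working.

1

(177482/115947): 177482 mod 115947 = 61535, so (177482/115947) = (61535/115947)
flip (61535/115947) -> (115947/61535): both odd, 61535 mod 4 = 3, 115947 mod 4 = 3, so the flip contributes -1; sign now -1
(115947/61535): 115947 mod 61535 = 54412, so (115947/61535) = (54412/61535)
factor out 2^2: 54412 = 2^2·13603; with 61535 mod 8 = 7, (2/61535) = +1; sign now -1; continue with (13603/61535)
flip (13603/61535) -> (61535/13603): both odd, 13603 mod 4 = 3, 61535 mod 4 = 3, so the flip contributes -1; sign now +1
(61535/13603): 61535 mod 13603 = 7123, so (61535/13603) = (7123/13603)
flip (7123/13603) -> (13603/7123): both odd, 7123 mod 4 = 3, 13603 mod 4 = 3, so the flip contributes -1; sign now -1
(13603/7123): 13603 mod 7123 = 6480, so (13603/7123) = (6480/7123)
factor out 2^4: 6480 = 2^4·405; with 7123 mod 8 = 3, (2/7123) = -1; sign now -1; continue with (405/7123)
flip (405/7123) -> (7123/405): both odd, 405 mod 4 = 1, 7123 mod 4 = 3, so the flip contributes +1; sign now -1
(7123/405): 7123 mod 405 = 238, so (7123/405) = (238/405)
factor out 2^1: 238 = 2^1·119; with 405 mod 8 = 5, (2/405) = -1; sign now +1; continue with (119/405)
flip (119/405) -> (405/119): both odd, 119 mod 4 = 3, 405 mod 4 = 1, so the flip contributes +1; sign now +1
(405/119): 405 mod 119 = 48, so (405/119) = (48/119)
factor out 2^4: 48 = 2^4·3; with 119 mod 8 = 7, (2/119) = +1; sign now +1; continue with (3/119)
flip (3/119) -> (119/3): both odd, 3 mod 4 = 3, 119 mod 4 = 3, so the flip contributes -1; sign now -1
(119/3): 119 mod 3 = 2, so (119/3) = (2/3)
factor out 2^1: 2 = 2^1·1; with 3 mod 8 = 3, (2/3) = -1; sign now +1; continue with (1/3)
reached (1/3) = 1, so the symbol is +1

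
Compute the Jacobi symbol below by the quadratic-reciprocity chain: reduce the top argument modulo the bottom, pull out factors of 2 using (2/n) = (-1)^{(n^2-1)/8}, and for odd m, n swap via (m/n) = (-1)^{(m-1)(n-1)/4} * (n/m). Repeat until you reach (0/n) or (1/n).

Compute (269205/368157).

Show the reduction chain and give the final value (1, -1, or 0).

0

reciprocity: (269205/368157) = +1·(368157/269205) since 269205 mod 4 = 1, 368157 mod 4 = 1; sign now +1
(368157/269205) = (98952/269205)   [reduce mod 269205]
98952 = 2^3·12369; (2/269205) = -1 since 269205 mod 8 = 5, so (98952/269205) = (-1)^3·(12369/269205); sign now -1
reciprocity: (12369/269205) = +1·(269205/12369) since 12369 mod 4 = 1, 269205 mod 4 = 1; sign now -1
(269205/12369) = (9456/12369)   [reduce mod 12369]
9456 = 2^4·591; (2/12369) = +1 since 12369 mod 8 = 1, so (9456/12369) = (+1)^4·(591/12369); sign now -1
reciprocity: (591/12369) = +1·(12369/591) since 591 mod 4 = 3, 12369 mod 4 = 1; sign now -1
(12369/591) = (549/591)   [reduce mod 591]
reciprocity: (549/591) = +1·(591/549) since 549 mod 4 = 1, 591 mod 4 = 3; sign now -1
(591/549) = (42/549)   [reduce mod 549]
42 = 2^1·21; (2/549) = -1 since 549 mod 8 = 5, so (42/549) = (-1)^1·(21/549); sign now +1
reciprocity: (21/549) = +1·(549/21) since 21 mod 4 = 1, 549 mod 4 = 1; sign now +1
(549/21) = (3/21)   [reduce mod 21]
reciprocity: (3/21) = +1·(21/3) since 3 mod 4 = 3, 21 mod 4 = 1; sign now +1
(21/3) = (0/3)   [reduce mod 3]
(0/3) = 0   [gcd(a, n) > 1]; final value = 0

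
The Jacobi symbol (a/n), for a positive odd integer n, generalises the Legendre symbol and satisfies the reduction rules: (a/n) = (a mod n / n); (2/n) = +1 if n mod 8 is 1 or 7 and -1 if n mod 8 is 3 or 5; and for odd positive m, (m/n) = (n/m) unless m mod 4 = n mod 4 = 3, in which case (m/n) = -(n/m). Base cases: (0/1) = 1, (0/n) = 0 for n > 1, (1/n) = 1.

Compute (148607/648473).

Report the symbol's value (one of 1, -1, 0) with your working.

reciprocity: (148607/648473) = +1·(648473/148607) since 148607 mod 4 = 3, 648473 mod 4 = 1; sign now +1
(648473/148607) = (54045/148607)   [reduce mod 148607]
reciprocity: (54045/148607) = +1·(148607/54045) since 54045 mod 4 = 1, 148607 mod 4 = 3; sign now +1
(148607/54045) = (40517/54045)   [reduce mod 54045]
reciprocity: (40517/54045) = +1·(54045/40517) since 40517 mod 4 = 1, 54045 mod 4 = 1; sign now +1
(54045/40517) = (13528/40517)   [reduce mod 40517]
13528 = 2^3·1691; (2/40517) = -1 since 40517 mod 8 = 5, so (13528/40517) = (-1)^3·(1691/40517); sign now -1
reciprocity: (1691/40517) = +1·(40517/1691) since 1691 mod 4 = 3, 40517 mod 4 = 1; sign now -1
(40517/1691) = (1624/1691)   [reduce mod 1691]
1624 = 2^3·203; (2/1691) = -1 since 1691 mod 8 = 3, so (1624/1691) = (-1)^3·(203/1691); sign now +1
reciprocity: (203/1691) = -1·(1691/203) since 203 mod 4 = 3, 1691 mod 4 = 3; sign now -1
(1691/203) = (67/203)   [reduce mod 203]
reciprocity: (67/203) = -1·(203/67) since 67 mod 4 = 3, 203 mod 4 = 3; sign now +1
(203/67) = (2/67)   [reduce mod 67]
2 = 2^1·1; (2/67) = -1 since 67 mod 8 = 3, so (2/67) = (-1)^1·(1/67); sign now -1
(1/67) = 1; final value = sign = -1

-1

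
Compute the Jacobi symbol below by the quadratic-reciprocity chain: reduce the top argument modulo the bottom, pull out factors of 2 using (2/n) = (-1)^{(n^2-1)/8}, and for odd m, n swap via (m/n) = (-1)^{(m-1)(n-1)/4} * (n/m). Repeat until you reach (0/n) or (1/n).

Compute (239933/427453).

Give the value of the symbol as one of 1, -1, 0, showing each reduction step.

-1

reciprocity: (239933/427453) = +1·(427453/239933) since 239933 mod 4 = 1, 427453 mod 4 = 1; sign now +1
(427453/239933) = (187520/239933)   [reduce mod 239933]
187520 = 2^7·1465; (2/239933) = -1 since 239933 mod 8 = 5, so (187520/239933) = (-1)^7·(1465/239933); sign now -1
reciprocity: (1465/239933) = +1·(239933/1465) since 1465 mod 4 = 1, 239933 mod 4 = 1; sign now -1
(239933/1465) = (1138/1465)   [reduce mod 1465]
1138 = 2^1·569; (2/1465) = +1 since 1465 mod 8 = 1, so (1138/1465) = (+1)^1·(569/1465); sign now -1
reciprocity: (569/1465) = +1·(1465/569) since 569 mod 4 = 1, 1465 mod 4 = 1; sign now -1
(1465/569) = (327/569)   [reduce mod 569]
reciprocity: (327/569) = +1·(569/327) since 327 mod 4 = 3, 569 mod 4 = 1; sign now -1
(569/327) = (242/327)   [reduce mod 327]
242 = 2^1·121; (2/327) = +1 since 327 mod 8 = 7, so (242/327) = (+1)^1·(121/327); sign now -1
reciprocity: (121/327) = +1·(327/121) since 121 mod 4 = 1, 327 mod 4 = 3; sign now -1
(327/121) = (85/121)   [reduce mod 121]
reciprocity: (85/121) = +1·(121/85) since 85 mod 4 = 1, 121 mod 4 = 1; sign now -1
(121/85) = (36/85)   [reduce mod 85]
36 = 2^2·9; (2/85) = -1 since 85 mod 8 = 5, so (36/85) = (-1)^2·(9/85); sign now -1
reciprocity: (9/85) = +1·(85/9) since 9 mod 4 = 1, 85 mod 4 = 1; sign now -1
(85/9) = (4/9)   [reduce mod 9]
4 = 2^2·1; (2/9) = +1 since 9 mod 8 = 1, so (4/9) = (+1)^2·(1/9); sign now -1
(1/9) = 1; final value = sign = -1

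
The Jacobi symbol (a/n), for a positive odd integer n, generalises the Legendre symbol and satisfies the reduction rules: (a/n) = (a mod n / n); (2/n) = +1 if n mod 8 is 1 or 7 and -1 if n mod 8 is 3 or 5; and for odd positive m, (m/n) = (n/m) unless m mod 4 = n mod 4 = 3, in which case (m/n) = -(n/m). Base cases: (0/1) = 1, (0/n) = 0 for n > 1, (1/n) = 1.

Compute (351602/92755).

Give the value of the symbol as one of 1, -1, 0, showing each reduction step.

(351602/92755) = (73337/92755)   [reduce mod 92755]
reciprocity: (73337/92755) = +1·(92755/73337) since 73337 mod 4 = 1, 92755 mod 4 = 3; sign now +1
(92755/73337) = (19418/73337)   [reduce mod 73337]
19418 = 2^1·9709; (2/73337) = +1 since 73337 mod 8 = 1, so (19418/73337) = (+1)^1·(9709/73337); sign now +1
reciprocity: (9709/73337) = +1·(73337/9709) since 9709 mod 4 = 1, 73337 mod 4 = 1; sign now +1
(73337/9709) = (5374/9709)   [reduce mod 9709]
5374 = 2^1·2687; (2/9709) = -1 since 9709 mod 8 = 5, so (5374/9709) = (-1)^1·(2687/9709); sign now -1
reciprocity: (2687/9709) = +1·(9709/2687) since 2687 mod 4 = 3, 9709 mod 4 = 1; sign now -1
(9709/2687) = (1648/2687)   [reduce mod 2687]
1648 = 2^4·103; (2/2687) = +1 since 2687 mod 8 = 7, so (1648/2687) = (+1)^4·(103/2687); sign now -1
reciprocity: (103/2687) = -1·(2687/103) since 103 mod 4 = 3, 2687 mod 4 = 3; sign now +1
(2687/103) = (9/103)   [reduce mod 103]
reciprocity: (9/103) = +1·(103/9) since 9 mod 4 = 1, 103 mod 4 = 3; sign now +1
(103/9) = (4/9)   [reduce mod 9]
4 = 2^2·1; (2/9) = +1 since 9 mod 8 = 1, so (4/9) = (+1)^2·(1/9); sign now +1
(1/9) = 1; final value = sign = +1

1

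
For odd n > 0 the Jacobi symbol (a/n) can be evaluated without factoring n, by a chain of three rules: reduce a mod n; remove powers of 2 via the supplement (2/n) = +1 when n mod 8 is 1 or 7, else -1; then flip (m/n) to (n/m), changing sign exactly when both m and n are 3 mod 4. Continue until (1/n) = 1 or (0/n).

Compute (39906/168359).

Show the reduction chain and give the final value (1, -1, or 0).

factor out 2^1: 39906 = 2^1·19953; with 168359 mod 8 = 7, (2/168359) = +1; sign now +1; continue with (19953/168359)
flip (19953/168359) -> (168359/19953): both odd, 19953 mod 4 = 1, 168359 mod 4 = 3, so the flip contributes +1; sign now +1
(168359/19953): 168359 mod 19953 = 8735, so (168359/19953) = (8735/19953)
flip (8735/19953) -> (19953/8735): both odd, 8735 mod 4 = 3, 19953 mod 4 = 1, so the flip contributes +1; sign now +1
(19953/8735): 19953 mod 8735 = 2483, so (19953/8735) = (2483/8735)
flip (2483/8735) -> (8735/2483): both odd, 2483 mod 4 = 3, 8735 mod 4 = 3, so the flip contributes -1; sign now -1
(8735/2483): 8735 mod 2483 = 1286, so (8735/2483) = (1286/2483)
factor out 2^1: 1286 = 2^1·643; with 2483 mod 8 = 3, (2/2483) = -1; sign now +1; continue with (643/2483)
flip (643/2483) -> (2483/643): both odd, 643 mod 4 = 3, 2483 mod 4 = 3, so the flip contributes -1; sign now -1
(2483/643): 2483 mod 643 = 554, so (2483/643) = (554/643)
factor out 2^1: 554 = 2^1·277; with 643 mod 8 = 3, (2/643) = -1; sign now +1; continue with (277/643)
flip (277/643) -> (643/277): both odd, 277 mod 4 = 1, 643 mod 4 = 3, so the flip contributes +1; sign now +1
(643/277): 643 mod 277 = 89, so (643/277) = (89/277)
flip (89/277) -> (277/89): both odd, 89 mod 4 = 1, 277 mod 4 = 1, so the flip contributes +1; sign now +1
(277/89): 277 mod 89 = 10, so (277/89) = (10/89)
factor out 2^1: 10 = 2^1·5; with 89 mod 8 = 1, (2/89) = +1; sign now +1; continue with (5/89)
flip (5/89) -> (89/5): both odd, 5 mod 4 = 1, 89 mod 4 = 1, so the flip contributes +1; sign now +1
(89/5): 89 mod 5 = 4, so (89/5) = (4/5)
factor out 2^2: 4 = 2^2·1; with 5 mod 8 = 5, (2/5) = -1; sign now +1; continue with (1/5)
reached (1/5) = 1, so the symbol is +1

1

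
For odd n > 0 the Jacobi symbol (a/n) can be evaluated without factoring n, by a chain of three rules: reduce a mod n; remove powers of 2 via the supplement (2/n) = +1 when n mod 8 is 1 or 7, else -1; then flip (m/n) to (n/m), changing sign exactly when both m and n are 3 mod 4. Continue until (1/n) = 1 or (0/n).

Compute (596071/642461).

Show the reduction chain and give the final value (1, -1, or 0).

1

reciprocity: (596071/642461) = +1·(642461/596071) since 596071 mod 4 = 3, 642461 mod 4 = 1; sign now +1
(642461/596071) = (46390/596071)   [reduce mod 596071]
46390 = 2^1·23195; (2/596071) = +1 since 596071 mod 8 = 7, so (46390/596071) = (+1)^1·(23195/596071); sign now +1
reciprocity: (23195/596071) = -1·(596071/23195) since 23195 mod 4 = 3, 596071 mod 4 = 3; sign now -1
(596071/23195) = (16196/23195)   [reduce mod 23195]
16196 = 2^2·4049; (2/23195) = -1 since 23195 mod 8 = 3, so (16196/23195) = (-1)^2·(4049/23195); sign now -1
reciprocity: (4049/23195) = +1·(23195/4049) since 4049 mod 4 = 1, 23195 mod 4 = 3; sign now -1
(23195/4049) = (2950/4049)   [reduce mod 4049]
2950 = 2^1·1475; (2/4049) = +1 since 4049 mod 8 = 1, so (2950/4049) = (+1)^1·(1475/4049); sign now -1
reciprocity: (1475/4049) = +1·(4049/1475) since 1475 mod 4 = 3, 4049 mod 4 = 1; sign now -1
(4049/1475) = (1099/1475)   [reduce mod 1475]
reciprocity: (1099/1475) = -1·(1475/1099) since 1099 mod 4 = 3, 1475 mod 4 = 3; sign now +1
(1475/1099) = (376/1099)   [reduce mod 1099]
376 = 2^3·47; (2/1099) = -1 since 1099 mod 8 = 3, so (376/1099) = (-1)^3·(47/1099); sign now -1
reciprocity: (47/1099) = -1·(1099/47) since 47 mod 4 = 3, 1099 mod 4 = 3; sign now +1
(1099/47) = (18/47)   [reduce mod 47]
18 = 2^1·9; (2/47) = +1 since 47 mod 8 = 7, so (18/47) = (+1)^1·(9/47); sign now +1
reciprocity: (9/47) = +1·(47/9) since 9 mod 4 = 1, 47 mod 4 = 3; sign now +1
(47/9) = (2/9)   [reduce mod 9]
2 = 2^1·1; (2/9) = +1 since 9 mod 8 = 1, so (2/9) = (+1)^1·(1/9); sign now +1
(1/9) = 1; final value = sign = +1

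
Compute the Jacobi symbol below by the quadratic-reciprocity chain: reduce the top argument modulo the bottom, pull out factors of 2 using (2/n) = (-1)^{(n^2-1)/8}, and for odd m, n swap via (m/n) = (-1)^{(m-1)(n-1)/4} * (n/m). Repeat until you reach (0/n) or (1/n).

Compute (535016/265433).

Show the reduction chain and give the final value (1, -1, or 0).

-1

(535016/265433): 535016 mod 265433 = 4150, so (535016/265433) = (4150/265433)
factor out 2^1: 4150 = 2^1·2075; with 265433 mod 8 = 1, (2/265433) = +1; sign now +1; continue with (2075/265433)
flip (2075/265433) -> (265433/2075): both odd, 2075 mod 4 = 3, 265433 mod 4 = 1, so the flip contributes +1; sign now +1
(265433/2075): 265433 mod 2075 = 1908, so (265433/2075) = (1908/2075)
factor out 2^2: 1908 = 2^2·477; with 2075 mod 8 = 3, (2/2075) = -1; sign now +1; continue with (477/2075)
flip (477/2075) -> (2075/477): both odd, 477 mod 4 = 1, 2075 mod 4 = 3, so the flip contributes +1; sign now +1
(2075/477): 2075 mod 477 = 167, so (2075/477) = (167/477)
flip (167/477) -> (477/167): both odd, 167 mod 4 = 3, 477 mod 4 = 1, so the flip contributes +1; sign now +1
(477/167): 477 mod 167 = 143, so (477/167) = (143/167)
flip (143/167) -> (167/143): both odd, 143 mod 4 = 3, 167 mod 4 = 3, so the flip contributes -1; sign now -1
(167/143): 167 mod 143 = 24, so (167/143) = (24/143)
factor out 2^3: 24 = 2^3·3; with 143 mod 8 = 7, (2/143) = +1; sign now -1; continue with (3/143)
flip (3/143) -> (143/3): both odd, 3 mod 4 = 3, 143 mod 4 = 3, so the flip contributes -1; sign now +1
(143/3): 143 mod 3 = 2, so (143/3) = (2/3)
factor out 2^1: 2 = 2^1·1; with 3 mod 8 = 3, (2/3) = -1; sign now -1; continue with (1/3)
reached (1/3) = 1, so the symbol is -1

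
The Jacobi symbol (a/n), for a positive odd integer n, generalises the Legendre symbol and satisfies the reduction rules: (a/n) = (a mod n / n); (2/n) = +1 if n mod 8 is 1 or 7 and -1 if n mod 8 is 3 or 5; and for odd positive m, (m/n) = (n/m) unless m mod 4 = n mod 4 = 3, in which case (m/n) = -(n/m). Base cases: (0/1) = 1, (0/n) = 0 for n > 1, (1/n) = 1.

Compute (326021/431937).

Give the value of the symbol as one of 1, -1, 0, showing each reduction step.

flip (326021/431937) -> (431937/326021): both odd, 326021 mod 4 = 1, 431937 mod 4 = 1, so the flip contributes +1; sign now +1
(431937/326021): 431937 mod 326021 = 105916, so (431937/326021) = (105916/326021)
factor out 2^2: 105916 = 2^2·26479; with 326021 mod 8 = 5, (2/326021) = -1; sign now +1; continue with (26479/326021)
flip (26479/326021) -> (326021/26479): both odd, 26479 mod 4 = 3, 326021 mod 4 = 1, so the flip contributes +1; sign now +1
(326021/26479): 326021 mod 26479 = 8273, so (326021/26479) = (8273/26479)
flip (8273/26479) -> (26479/8273): both odd, 8273 mod 4 = 1, 26479 mod 4 = 3, so the flip contributes +1; sign now +1
(26479/8273): 26479 mod 8273 = 1660, so (26479/8273) = (1660/8273)
factor out 2^2: 1660 = 2^2·415; with 8273 mod 8 = 1, (2/8273) = +1; sign now +1; continue with (415/8273)
flip (415/8273) -> (8273/415): both odd, 415 mod 4 = 3, 8273 mod 4 = 1, so the flip contributes +1; sign now +1
(8273/415): 8273 mod 415 = 388, so (8273/415) = (388/415)
factor out 2^2: 388 = 2^2·97; with 415 mod 8 = 7, (2/415) = +1; sign now +1; continue with (97/415)
flip (97/415) -> (415/97): both odd, 97 mod 4 = 1, 415 mod 4 = 3, so the flip contributes +1; sign now +1
(415/97): 415 mod 97 = 27, so (415/97) = (27/97)
flip (27/97) -> (97/27): both odd, 27 mod 4 = 3, 97 mod 4 = 1, so the flip contributes +1; sign now +1
(97/27): 97 mod 27 = 16, so (97/27) = (16/27)
factor out 2^4: 16 = 2^4·1; with 27 mod 8 = 3, (2/27) = -1; sign now +1; continue with (1/27)
reached (1/27) = 1, so the symbol is +1

1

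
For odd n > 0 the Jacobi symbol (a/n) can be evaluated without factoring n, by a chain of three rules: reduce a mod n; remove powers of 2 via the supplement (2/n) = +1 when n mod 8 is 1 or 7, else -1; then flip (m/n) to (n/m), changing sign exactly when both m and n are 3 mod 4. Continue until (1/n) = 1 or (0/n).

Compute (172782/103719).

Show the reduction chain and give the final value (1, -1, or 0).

0

(172782/103719): 172782 mod 103719 = 69063, so (172782/103719) = (69063/103719)
flip (69063/103719) -> (103719/69063): both odd, 69063 mod 4 = 3, 103719 mod 4 = 3, so the flip contributes -1; sign now -1
(103719/69063): 103719 mod 69063 = 34656, so (103719/69063) = (34656/69063)
factor out 2^5: 34656 = 2^5·1083; with 69063 mod 8 = 7, (2/69063) = +1; sign now -1; continue with (1083/69063)
flip (1083/69063) -> (69063/1083): both odd, 1083 mod 4 = 3, 69063 mod 4 = 3, so the flip contributes -1; sign now +1
(69063/1083): 69063 mod 1083 = 834, so (69063/1083) = (834/1083)
factor out 2^1: 834 = 2^1·417; with 1083 mod 8 = 3, (2/1083) = -1; sign now -1; continue with (417/1083)
flip (417/1083) -> (1083/417): both odd, 417 mod 4 = 1, 1083 mod 4 = 3, so the flip contributes +1; sign now -1
(1083/417): 1083 mod 417 = 249, so (1083/417) = (249/417)
flip (249/417) -> (417/249): both odd, 249 mod 4 = 1, 417 mod 4 = 1, so the flip contributes +1; sign now -1
(417/249): 417 mod 249 = 168, so (417/249) = (168/249)
factor out 2^3: 168 = 2^3·21; with 249 mod 8 = 1, (2/249) = +1; sign now -1; continue with (21/249)
flip (21/249) -> (249/21): both odd, 21 mod 4 = 1, 249 mod 4 = 1, so the flip contributes +1; sign now -1
(249/21): 249 mod 21 = 18, so (249/21) = (18/21)
factor out 2^1: 18 = 2^1·9; with 21 mod 8 = 5, (2/21) = -1; sign now +1; continue with (9/21)
flip (9/21) -> (21/9): both odd, 9 mod 4 = 1, 21 mod 4 = 1, so the flip contributes +1; sign now +1
(21/9): 21 mod 9 = 3, so (21/9) = (3/9)
flip (3/9) -> (9/3): both odd, 3 mod 4 = 3, 9 mod 4 = 1, so the flip contributes +1; sign now +1
(9/3): 9 mod 3 = 0, so (9/3) = (0/3)
reached (0/3); gcd(a, n) > 1, so (0/3) = 0 and the symbol is 0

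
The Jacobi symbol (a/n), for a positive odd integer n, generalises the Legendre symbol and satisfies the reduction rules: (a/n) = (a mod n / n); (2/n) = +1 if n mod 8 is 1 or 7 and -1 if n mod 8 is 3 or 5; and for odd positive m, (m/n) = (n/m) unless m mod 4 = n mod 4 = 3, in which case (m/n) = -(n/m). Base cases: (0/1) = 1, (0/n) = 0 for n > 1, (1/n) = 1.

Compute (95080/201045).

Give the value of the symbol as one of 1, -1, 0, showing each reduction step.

factor out 2^3: 95080 = 2^3·11885; with 201045 mod 8 = 5, (2/201045) = -1; sign now -1; continue with (11885/201045)
flip (11885/201045) -> (201045/11885): both odd, 11885 mod 4 = 1, 201045 mod 4 = 1, so the flip contributes +1; sign now -1
(201045/11885): 201045 mod 11885 = 10885, so (201045/11885) = (10885/11885)
flip (10885/11885) -> (11885/10885): both odd, 10885 mod 4 = 1, 11885 mod 4 = 1, so the flip contributes +1; sign now -1
(11885/10885): 11885 mod 10885 = 1000, so (11885/10885) = (1000/10885)
factor out 2^3: 1000 = 2^3·125; with 10885 mod 8 = 5, (2/10885) = -1; sign now +1; continue with (125/10885)
flip (125/10885) -> (10885/125): both odd, 125 mod 4 = 1, 10885 mod 4 = 1, so the flip contributes +1; sign now +1
(10885/125): 10885 mod 125 = 10, so (10885/125) = (10/125)
factor out 2^1: 10 = 2^1·5; with 125 mod 8 = 5, (2/125) = -1; sign now -1; continue with (5/125)
flip (5/125) -> (125/5): both odd, 5 mod 4 = 1, 125 mod 4 = 1, so the flip contributes +1; sign now -1
(125/5): 125 mod 5 = 0, so (125/5) = (0/5)
reached (0/5); gcd(a, n) > 1, so (0/5) = 0 and the symbol is 0

0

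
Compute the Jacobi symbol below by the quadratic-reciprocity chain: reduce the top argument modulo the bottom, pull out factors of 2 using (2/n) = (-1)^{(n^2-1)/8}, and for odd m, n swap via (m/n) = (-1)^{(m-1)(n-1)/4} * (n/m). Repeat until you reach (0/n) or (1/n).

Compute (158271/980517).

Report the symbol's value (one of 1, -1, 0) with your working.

0

reciprocity: (158271/980517) = +1·(980517/158271) since 158271 mod 4 = 3, 980517 mod 4 = 1; sign now +1
(980517/158271) = (30891/158271)   [reduce mod 158271]
reciprocity: (30891/158271) = -1·(158271/30891) since 30891 mod 4 = 3, 158271 mod 4 = 3; sign now -1
(158271/30891) = (3816/30891)   [reduce mod 30891]
3816 = 2^3·477; (2/30891) = -1 since 30891 mod 8 = 3, so (3816/30891) = (-1)^3·(477/30891); sign now +1
reciprocity: (477/30891) = +1·(30891/477) since 477 mod 4 = 1, 30891 mod 4 = 3; sign now +1
(30891/477) = (363/477)   [reduce mod 477]
reciprocity: (363/477) = +1·(477/363) since 363 mod 4 = 3, 477 mod 4 = 1; sign now +1
(477/363) = (114/363)   [reduce mod 363]
114 = 2^1·57; (2/363) = -1 since 363 mod 8 = 3, so (114/363) = (-1)^1·(57/363); sign now -1
reciprocity: (57/363) = +1·(363/57) since 57 mod 4 = 1, 363 mod 4 = 3; sign now -1
(363/57) = (21/57)   [reduce mod 57]
reciprocity: (21/57) = +1·(57/21) since 21 mod 4 = 1, 57 mod 4 = 1; sign now -1
(57/21) = (15/21)   [reduce mod 21]
reciprocity: (15/21) = +1·(21/15) since 15 mod 4 = 3, 21 mod 4 = 1; sign now -1
(21/15) = (6/15)   [reduce mod 15]
6 = 2^1·3; (2/15) = +1 since 15 mod 8 = 7, so (6/15) = (+1)^1·(3/15); sign now -1
reciprocity: (3/15) = -1·(15/3) since 3 mod 4 = 3, 15 mod 4 = 3; sign now +1
(15/3) = (0/3)   [reduce mod 3]
(0/3) = 0   [gcd(a, n) > 1]; final value = 0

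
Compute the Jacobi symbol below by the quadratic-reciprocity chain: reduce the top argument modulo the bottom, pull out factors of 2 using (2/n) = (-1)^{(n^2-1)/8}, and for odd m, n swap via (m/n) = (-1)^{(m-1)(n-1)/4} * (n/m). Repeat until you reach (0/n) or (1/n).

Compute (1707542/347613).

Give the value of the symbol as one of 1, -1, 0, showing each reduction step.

-1

(1707542/347613): 1707542 mod 347613 = 317090, so (1707542/347613) = (317090/347613)
factor out 2^1: 317090 = 2^1·158545; with 347613 mod 8 = 5, (2/347613) = -1; sign now -1; continue with (158545/347613)
flip (158545/347613) -> (347613/158545): both odd, 158545 mod 4 = 1, 347613 mod 4 = 1, so the flip contributes +1; sign now -1
(347613/158545): 347613 mod 158545 = 30523, so (347613/158545) = (30523/158545)
flip (30523/158545) -> (158545/30523): both odd, 30523 mod 4 = 3, 158545 mod 4 = 1, so the flip contributes +1; sign now -1
(158545/30523): 158545 mod 30523 = 5930, so (158545/30523) = (5930/30523)
factor out 2^1: 5930 = 2^1·2965; with 30523 mod 8 = 3, (2/30523) = -1; sign now +1; continue with (2965/30523)
flip (2965/30523) -> (30523/2965): both odd, 2965 mod 4 = 1, 30523 mod 4 = 3, so the flip contributes +1; sign now +1
(30523/2965): 30523 mod 2965 = 873, so (30523/2965) = (873/2965)
flip (873/2965) -> (2965/873): both odd, 873 mod 4 = 1, 2965 mod 4 = 1, so the flip contributes +1; sign now +1
(2965/873): 2965 mod 873 = 346, so (2965/873) = (346/873)
factor out 2^1: 346 = 2^1·173; with 873 mod 8 = 1, (2/873) = +1; sign now +1; continue with (173/873)
flip (173/873) -> (873/173): both odd, 173 mod 4 = 1, 873 mod 4 = 1, so the flip contributes +1; sign now +1
(873/173): 873 mod 173 = 8, so (873/173) = (8/173)
factor out 2^3: 8 = 2^3·1; with 173 mod 8 = 5, (2/173) = -1; sign now -1; continue with (1/173)
reached (1/173) = 1, so the symbol is -1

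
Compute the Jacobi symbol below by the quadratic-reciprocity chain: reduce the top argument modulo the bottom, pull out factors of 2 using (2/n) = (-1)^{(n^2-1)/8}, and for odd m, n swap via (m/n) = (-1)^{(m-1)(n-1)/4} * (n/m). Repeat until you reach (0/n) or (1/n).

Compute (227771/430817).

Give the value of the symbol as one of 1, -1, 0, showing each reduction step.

flip (227771/430817) -> (430817/227771): both odd, 227771 mod 4 = 3, 430817 mod 4 = 1, so the flip contributes +1; sign now +1
(430817/227771): 430817 mod 227771 = 203046, so (430817/227771) = (203046/227771)
factor out 2^1: 203046 = 2^1·101523; with 227771 mod 8 = 3, (2/227771) = -1; sign now -1; continue with (101523/227771)
flip (101523/227771) -> (227771/101523): both odd, 101523 mod 4 = 3, 227771 mod 4 = 3, so the flip contributes -1; sign now +1
(227771/101523): 227771 mod 101523 = 24725, so (227771/101523) = (24725/101523)
flip (24725/101523) -> (101523/24725): both odd, 24725 mod 4 = 1, 101523 mod 4 = 3, so the flip contributes +1; sign now +1
(101523/24725): 101523 mod 24725 = 2623, so (101523/24725) = (2623/24725)
flip (2623/24725) -> (24725/2623): both odd, 2623 mod 4 = 3, 24725 mod 4 = 1, so the flip contributes +1; sign now +1
(24725/2623): 24725 mod 2623 = 1118, so (24725/2623) = (1118/2623)
factor out 2^1: 1118 = 2^1·559; with 2623 mod 8 = 7, (2/2623) = +1; sign now +1; continue with (559/2623)
flip (559/2623) -> (2623/559): both odd, 559 mod 4 = 3, 2623 mod 4 = 3, so the flip contributes -1; sign now -1
(2623/559): 2623 mod 559 = 387, so (2623/559) = (387/559)
flip (387/559) -> (559/387): both odd, 387 mod 4 = 3, 559 mod 4 = 3, so the flip contributes -1; sign now +1
(559/387): 559 mod 387 = 172, so (559/387) = (172/387)
factor out 2^2: 172 = 2^2·43; with 387 mod 8 = 3, (2/387) = -1; sign now +1; continue with (43/387)
flip (43/387) -> (387/43): both odd, 43 mod 4 = 3, 387 mod 4 = 3, so the flip contributes -1; sign now -1
(387/43): 387 mod 43 = 0, so (387/43) = (0/43)
reached (0/43); gcd(a, n) > 1, so (0/43) = 0 and the symbol is 0

0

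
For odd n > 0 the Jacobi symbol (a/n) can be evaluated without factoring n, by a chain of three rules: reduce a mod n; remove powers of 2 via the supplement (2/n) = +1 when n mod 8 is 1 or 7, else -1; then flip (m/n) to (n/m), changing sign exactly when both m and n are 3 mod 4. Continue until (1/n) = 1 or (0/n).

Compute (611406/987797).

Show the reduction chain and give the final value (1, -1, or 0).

factor out 2^1: 611406 = 2^1·305703; with 987797 mod 8 = 5, (2/987797) = -1; sign now -1; continue with (305703/987797)
flip (305703/987797) -> (987797/305703): both odd, 305703 mod 4 = 3, 987797 mod 4 = 1, so the flip contributes +1; sign now -1
(987797/305703): 987797 mod 305703 = 70688, so (987797/305703) = (70688/305703)
factor out 2^5: 70688 = 2^5·2209; with 305703 mod 8 = 7, (2/305703) = +1; sign now -1; continue with (2209/305703)
flip (2209/305703) -> (305703/2209): both odd, 2209 mod 4 = 1, 305703 mod 4 = 3, so the flip contributes +1; sign now -1
(305703/2209): 305703 mod 2209 = 861, so (305703/2209) = (861/2209)
flip (861/2209) -> (2209/861): both odd, 861 mod 4 = 1, 2209 mod 4 = 1, so the flip contributes +1; sign now -1
(2209/861): 2209 mod 861 = 487, so (2209/861) = (487/861)
flip (487/861) -> (861/487): both odd, 487 mod 4 = 3, 861 mod 4 = 1, so the flip contributes +1; sign now -1
(861/487): 861 mod 487 = 374, so (861/487) = (374/487)
factor out 2^1: 374 = 2^1·187; with 487 mod 8 = 7, (2/487) = +1; sign now -1; continue with (187/487)
flip (187/487) -> (487/187): both odd, 187 mod 4 = 3, 487 mod 4 = 3, so the flip contributes -1; sign now +1
(487/187): 487 mod 187 = 113, so (487/187) = (113/187)
flip (113/187) -> (187/113): both odd, 113 mod 4 = 1, 187 mod 4 = 3, so the flip contributes +1; sign now +1
(187/113): 187 mod 113 = 74, so (187/113) = (74/113)
factor out 2^1: 74 = 2^1·37; with 113 mod 8 = 1, (2/113) = +1; sign now +1; continue with (37/113)
flip (37/113) -> (113/37): both odd, 37 mod 4 = 1, 113 mod 4 = 1, so the flip contributes +1; sign now +1
(113/37): 113 mod 37 = 2, so (113/37) = (2/37)
factor out 2^1: 2 = 2^1·1; with 37 mod 8 = 5, (2/37) = -1; sign now -1; continue with (1/37)
reached (1/37) = 1, so the symbol is -1

-1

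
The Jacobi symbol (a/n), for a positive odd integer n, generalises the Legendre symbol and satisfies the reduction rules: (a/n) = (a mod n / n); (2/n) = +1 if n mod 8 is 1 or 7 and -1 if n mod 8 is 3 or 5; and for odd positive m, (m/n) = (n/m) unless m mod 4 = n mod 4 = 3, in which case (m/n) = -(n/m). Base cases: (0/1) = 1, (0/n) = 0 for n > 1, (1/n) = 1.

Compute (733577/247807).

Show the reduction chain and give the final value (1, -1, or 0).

1

(733577/247807): 733577 mod 247807 = 237963, so (733577/247807) = (237963/247807)
flip (237963/247807) -> (247807/237963): both odd, 237963 mod 4 = 3, 247807 mod 4 = 3, so the flip contributes -1; sign now -1
(247807/237963): 247807 mod 237963 = 9844, so (247807/237963) = (9844/237963)
factor out 2^2: 9844 = 2^2·2461; with 237963 mod 8 = 3, (2/237963) = -1; sign now -1; continue with (2461/237963)
flip (2461/237963) -> (237963/2461): both odd, 2461 mod 4 = 1, 237963 mod 4 = 3, so the flip contributes +1; sign now -1
(237963/2461): 237963 mod 2461 = 1707, so (237963/2461) = (1707/2461)
flip (1707/2461) -> (2461/1707): both odd, 1707 mod 4 = 3, 2461 mod 4 = 1, so the flip contributes +1; sign now -1
(2461/1707): 2461 mod 1707 = 754, so (2461/1707) = (754/1707)
factor out 2^1: 754 = 2^1·377; with 1707 mod 8 = 3, (2/1707) = -1; sign now +1; continue with (377/1707)
flip (377/1707) -> (1707/377): both odd, 377 mod 4 = 1, 1707 mod 4 = 3, so the flip contributes +1; sign now +1
(1707/377): 1707 mod 377 = 199, so (1707/377) = (199/377)
flip (199/377) -> (377/199): both odd, 199 mod 4 = 3, 377 mod 4 = 1, so the flip contributes +1; sign now +1
(377/199): 377 mod 199 = 178, so (377/199) = (178/199)
factor out 2^1: 178 = 2^1·89; with 199 mod 8 = 7, (2/199) = +1; sign now +1; continue with (89/199)
flip (89/199) -> (199/89): both odd, 89 mod 4 = 1, 199 mod 4 = 3, so the flip contributes +1; sign now +1
(199/89): 199 mod 89 = 21, so (199/89) = (21/89)
flip (21/89) -> (89/21): both odd, 21 mod 4 = 1, 89 mod 4 = 1, so the flip contributes +1; sign now +1
(89/21): 89 mod 21 = 5, so (89/21) = (5/21)
flip (5/21) -> (21/5): both odd, 5 mod 4 = 1, 21 mod 4 = 1, so the flip contributes +1; sign now +1
(21/5): 21 mod 5 = 1, so (21/5) = (1/5)
reached (1/5) = 1, so the symbol is +1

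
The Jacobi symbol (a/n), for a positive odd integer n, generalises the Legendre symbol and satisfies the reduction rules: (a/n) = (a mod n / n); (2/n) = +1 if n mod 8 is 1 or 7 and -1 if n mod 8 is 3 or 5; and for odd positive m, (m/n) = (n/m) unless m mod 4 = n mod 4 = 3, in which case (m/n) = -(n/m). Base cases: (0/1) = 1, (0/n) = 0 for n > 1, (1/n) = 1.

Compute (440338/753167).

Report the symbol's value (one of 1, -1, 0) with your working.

factor out 2^1: 440338 = 2^1·220169; with 753167 mod 8 = 7, (2/753167) = +1; sign now +1; continue with (220169/753167)
flip (220169/753167) -> (753167/220169): both odd, 220169 mod 4 = 1, 753167 mod 4 = 3, so the flip contributes +1; sign now +1
(753167/220169): 753167 mod 220169 = 92660, so (753167/220169) = (92660/220169)
factor out 2^2: 92660 = 2^2·23165; with 220169 mod 8 = 1, (2/220169) = +1; sign now +1; continue with (23165/220169)
flip (23165/220169) -> (220169/23165): both odd, 23165 mod 4 = 1, 220169 mod 4 = 1, so the flip contributes +1; sign now +1
(220169/23165): 220169 mod 23165 = 11684, so (220169/23165) = (11684/23165)
factor out 2^2: 11684 = 2^2·2921; with 23165 mod 8 = 5, (2/23165) = -1; sign now +1; continue with (2921/23165)
flip (2921/23165) -> (23165/2921): both odd, 2921 mod 4 = 1, 23165 mod 4 = 1, so the flip contributes +1; sign now +1
(23165/2921): 23165 mod 2921 = 2718, so (23165/2921) = (2718/2921)
factor out 2^1: 2718 = 2^1·1359; with 2921 mod 8 = 1, (2/2921) = +1; sign now +1; continue with (1359/2921)
flip (1359/2921) -> (2921/1359): both odd, 1359 mod 4 = 3, 2921 mod 4 = 1, so the flip contributes +1; sign now +1
(2921/1359): 2921 mod 1359 = 203, so (2921/1359) = (203/1359)
flip (203/1359) -> (1359/203): both odd, 203 mod 4 = 3, 1359 mod 4 = 3, so the flip contributes -1; sign now -1
(1359/203): 1359 mod 203 = 141, so (1359/203) = (141/203)
flip (141/203) -> (203/141): both odd, 141 mod 4 = 1, 203 mod 4 = 3, so the flip contributes +1; sign now -1
(203/141): 203 mod 141 = 62, so (203/141) = (62/141)
factor out 2^1: 62 = 2^1·31; with 141 mod 8 = 5, (2/141) = -1; sign now +1; continue with (31/141)
flip (31/141) -> (141/31): both odd, 31 mod 4 = 3, 141 mod 4 = 1, so the flip contributes +1; sign now +1
(141/31): 141 mod 31 = 17, so (141/31) = (17/31)
flip (17/31) -> (31/17): both odd, 17 mod 4 = 1, 31 mod 4 = 3, so the flip contributes +1; sign now +1
(31/17): 31 mod 17 = 14, so (31/17) = (14/17)
factor out 2^1: 14 = 2^1·7; with 17 mod 8 = 1, (2/17) = +1; sign now +1; continue with (7/17)
flip (7/17) -> (17/7): both odd, 7 mod 4 = 3, 17 mod 4 = 1, so the flip contributes +1; sign now +1
(17/7): 17 mod 7 = 3, so (17/7) = (3/7)
flip (3/7) -> (7/3): both odd, 3 mod 4 = 3, 7 mod 4 = 3, so the flip contributes -1; sign now -1
(7/3): 7 mod 3 = 1, so (7/3) = (1/3)
reached (1/3) = 1, so the symbol is -1

-1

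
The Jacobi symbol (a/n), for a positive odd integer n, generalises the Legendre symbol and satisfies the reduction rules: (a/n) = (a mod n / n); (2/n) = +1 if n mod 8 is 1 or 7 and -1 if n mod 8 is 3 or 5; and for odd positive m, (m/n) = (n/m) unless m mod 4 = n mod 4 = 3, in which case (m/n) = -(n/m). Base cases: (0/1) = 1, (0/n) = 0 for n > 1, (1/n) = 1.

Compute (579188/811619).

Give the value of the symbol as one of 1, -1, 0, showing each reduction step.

-1

factor out 2^2: 579188 = 2^2·144797; with 811619 mod 8 = 3, (2/811619) = -1; sign now +1; continue with (144797/811619)
flip (144797/811619) -> (811619/144797): both odd, 144797 mod 4 = 1, 811619 mod 4 = 3, so the flip contributes +1; sign now +1
(811619/144797): 811619 mod 144797 = 87634, so (811619/144797) = (87634/144797)
factor out 2^1: 87634 = 2^1·43817; with 144797 mod 8 = 5, (2/144797) = -1; sign now -1; continue with (43817/144797)
flip (43817/144797) -> (144797/43817): both odd, 43817 mod 4 = 1, 144797 mod 4 = 1, so the flip contributes +1; sign now -1
(144797/43817): 144797 mod 43817 = 13346, so (144797/43817) = (13346/43817)
factor out 2^1: 13346 = 2^1·6673; with 43817 mod 8 = 1, (2/43817) = +1; sign now -1; continue with (6673/43817)
flip (6673/43817) -> (43817/6673): both odd, 6673 mod 4 = 1, 43817 mod 4 = 1, so the flip contributes +1; sign now -1
(43817/6673): 43817 mod 6673 = 3779, so (43817/6673) = (3779/6673)
flip (3779/6673) -> (6673/3779): both odd, 3779 mod 4 = 3, 6673 mod 4 = 1, so the flip contributes +1; sign now -1
(6673/3779): 6673 mod 3779 = 2894, so (6673/3779) = (2894/3779)
factor out 2^1: 2894 = 2^1·1447; with 3779 mod 8 = 3, (2/3779) = -1; sign now +1; continue with (1447/3779)
flip (1447/3779) -> (3779/1447): both odd, 1447 mod 4 = 3, 3779 mod 4 = 3, so the flip contributes -1; sign now -1
(3779/1447): 3779 mod 1447 = 885, so (3779/1447) = (885/1447)
flip (885/1447) -> (1447/885): both odd, 885 mod 4 = 1, 1447 mod 4 = 3, so the flip contributes +1; sign now -1
(1447/885): 1447 mod 885 = 562, so (1447/885) = (562/885)
factor out 2^1: 562 = 2^1·281; with 885 mod 8 = 5, (2/885) = -1; sign now +1; continue with (281/885)
flip (281/885) -> (885/281): both odd, 281 mod 4 = 1, 885 mod 4 = 1, so the flip contributes +1; sign now +1
(885/281): 885 mod 281 = 42, so (885/281) = (42/281)
factor out 2^1: 42 = 2^1·21; with 281 mod 8 = 1, (2/281) = +1; sign now +1; continue with (21/281)
flip (21/281) -> (281/21): both odd, 21 mod 4 = 1, 281 mod 4 = 1, so the flip contributes +1; sign now +1
(281/21): 281 mod 21 = 8, so (281/21) = (8/21)
factor out 2^3: 8 = 2^3·1; with 21 mod 8 = 5, (2/21) = -1; sign now -1; continue with (1/21)
reached (1/21) = 1, so the symbol is -1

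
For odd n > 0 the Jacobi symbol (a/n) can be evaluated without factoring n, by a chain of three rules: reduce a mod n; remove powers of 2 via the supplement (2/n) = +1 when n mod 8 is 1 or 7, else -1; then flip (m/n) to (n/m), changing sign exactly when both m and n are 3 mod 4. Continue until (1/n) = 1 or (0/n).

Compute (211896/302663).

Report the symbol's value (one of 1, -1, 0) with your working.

211896 = 2^3·26487; (2/302663) = +1 since 302663 mod 8 = 7, so (211896/302663) = (+1)^3·(26487/302663); sign now +1
reciprocity: (26487/302663) = -1·(302663/26487) since 26487 mod 4 = 3, 302663 mod 4 = 3; sign now -1
(302663/26487) = (11306/26487)   [reduce mod 26487]
11306 = 2^1·5653; (2/26487) = +1 since 26487 mod 8 = 7, so (11306/26487) = (+1)^1·(5653/26487); sign now -1
reciprocity: (5653/26487) = +1·(26487/5653) since 5653 mod 4 = 1, 26487 mod 4 = 3; sign now -1
(26487/5653) = (3875/5653)   [reduce mod 5653]
reciprocity: (3875/5653) = +1·(5653/3875) since 3875 mod 4 = 3, 5653 mod 4 = 1; sign now -1
(5653/3875) = (1778/3875)   [reduce mod 3875]
1778 = 2^1·889; (2/3875) = -1 since 3875 mod 8 = 3, so (1778/3875) = (-1)^1·(889/3875); sign now +1
reciprocity: (889/3875) = +1·(3875/889) since 889 mod 4 = 1, 3875 mod 4 = 3; sign now +1
(3875/889) = (319/889)   [reduce mod 889]
reciprocity: (319/889) = +1·(889/319) since 319 mod 4 = 3, 889 mod 4 = 1; sign now +1
(889/319) = (251/319)   [reduce mod 319]
reciprocity: (251/319) = -1·(319/251) since 251 mod 4 = 3, 319 mod 4 = 3; sign now -1
(319/251) = (68/251)   [reduce mod 251]
68 = 2^2·17; (2/251) = -1 since 251 mod 8 = 3, so (68/251) = (-1)^2·(17/251); sign now -1
reciprocity: (17/251) = +1·(251/17) since 17 mod 4 = 1, 251 mod 4 = 3; sign now -1
(251/17) = (13/17)   [reduce mod 17]
reciprocity: (13/17) = +1·(17/13) since 13 mod 4 = 1, 17 mod 4 = 1; sign now -1
(17/13) = (4/13)   [reduce mod 13]
4 = 2^2·1; (2/13) = -1 since 13 mod 8 = 5, so (4/13) = (-1)^2·(1/13); sign now -1
(1/13) = 1; final value = sign = -1

-1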